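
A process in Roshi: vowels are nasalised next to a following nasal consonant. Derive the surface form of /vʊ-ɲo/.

[vʊ̃ɲo]

/ʊ/ sits next to the nasal /ɲ/ and is therefore nasalised to [ʊ̃].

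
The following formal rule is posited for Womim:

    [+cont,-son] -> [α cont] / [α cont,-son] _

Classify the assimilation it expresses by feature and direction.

progressive manner assimilation

The shared variable α links the value of [cont] on the target to that of the neighbouring obstruent. [cont] distinguishes stops from fricatives — a manner-of-articulation feature — so this is manner assimilation.
Since the environment is written before the underscore, the trigger precedes the target; the direction is progressive.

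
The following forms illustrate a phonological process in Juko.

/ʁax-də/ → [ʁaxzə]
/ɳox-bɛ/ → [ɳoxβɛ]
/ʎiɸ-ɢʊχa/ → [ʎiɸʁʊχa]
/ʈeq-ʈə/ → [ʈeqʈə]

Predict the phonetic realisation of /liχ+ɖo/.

[liχʐo]

The data show progressive manner assimilation: /d/ → [z] after /x/; /b/ → [β] after /x/; /ɢ/ → [ʁ] after /ɸ/. In each pair only manner changes, matching the preceding consonant, while place and voice stay constant.
No alternation appears in [ʈeqʈə]: there the adjacent consonants already agree in manner (/ʈ/ and /q/ are both stops), so this form is consistent with the same rule.
/ɖ/ is a voiced retroflex stop. The preceding trigger /χ/ is a fricative, so /ɖ/ must become a fricative as well.
A voiced retroflex fricative is [ʐ], so the surface segment is [ʐ].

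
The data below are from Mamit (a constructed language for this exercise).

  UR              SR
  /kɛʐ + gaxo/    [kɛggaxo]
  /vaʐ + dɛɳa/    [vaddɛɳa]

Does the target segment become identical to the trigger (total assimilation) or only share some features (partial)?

total assimilation

The segment that alternates is /ʐ/, which surfaces as [g] when adjacent to /g/.
The output [g] is identical to the trigger /g/ — every feature (place, manner, voicing) has been copied — so this is total assimilation.
The remaining alternation confirms this: /ʐ/ → [d] before /d/ — in each case the output is a copy of the following consonant.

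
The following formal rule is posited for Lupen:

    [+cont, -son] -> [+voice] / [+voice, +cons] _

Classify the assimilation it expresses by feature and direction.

progressive voicing assimilation

The target ([+cont, -son], fricatives) acquires [+voice] next to a voiced consonant ([+voice, +cons]) — it takes on the voicing of its neighbour, so the feature that spreads is voicing.
The conditioning segment sits to the left of the focus bar, meaning the trigger precedes the segment that changes — progressive assimilation.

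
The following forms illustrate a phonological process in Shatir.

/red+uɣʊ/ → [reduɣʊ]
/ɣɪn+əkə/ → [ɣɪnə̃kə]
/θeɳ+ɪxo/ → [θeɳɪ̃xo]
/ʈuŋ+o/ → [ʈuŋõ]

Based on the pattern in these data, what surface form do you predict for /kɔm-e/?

The data show progressive nasality assimilation (vowel nasalisation): /ə/ → [ə̃] after /n/; /ɪ/ → [ɪ̃] after /ɳ/; /o/ → [õ] after /ŋ/ — a vowel is nasalised by an immediately preceding nasal consonant.
No change occurs in [reduɣʊ] because the vowel at the boundary is adjacent to an oral consonant, not a nasal (/u/ next to /d/).
/e/ sits next to the nasal /m/ and is therefore nasalised to [ẽ].

[kɔmẽ]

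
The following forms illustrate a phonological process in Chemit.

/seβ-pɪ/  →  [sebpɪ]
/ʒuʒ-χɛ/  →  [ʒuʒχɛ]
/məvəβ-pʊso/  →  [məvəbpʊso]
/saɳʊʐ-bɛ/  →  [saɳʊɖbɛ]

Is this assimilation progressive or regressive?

Underlying /β/ is realised as [b] next to /p/; /p/ itself does not change.
The change fricative → stop matches the manner of the following /p/, identifying this as manner assimilation.
Checking the remaining alternation: /ʐ/ → [ɖ] before /b/ (fricative → stop, matching a stop) — only manner changes, and always toward the following segment.
Nothing changes in [ʒuʒχɛ]: there the adjacent consonants already agree in manner (/ʒ/ and /χ/ are both fricatives), so this form is consistent with the same rule.
Since the segment that changes precedes the conditioning segment, the assimilation is regressive.

regressive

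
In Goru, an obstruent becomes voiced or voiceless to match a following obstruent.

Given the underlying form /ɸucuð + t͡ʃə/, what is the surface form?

[ɸucuθt͡ʃə]

/ð/ is a voiced dental fricative. The following trigger /t͡ʃ/ is voiceless, so /ð/ must become voiceless as well.
Changing only its voicing to voiceless gives [θ] — the voiceless dental fricative.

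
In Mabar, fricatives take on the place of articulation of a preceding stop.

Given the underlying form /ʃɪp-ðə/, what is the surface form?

[ʃɪpβə]

The rule targets /ð/ (voiced dental fricative), which sits after the trigger /p/ (bilabial).
Changing only its place to bilabial gives [β] — the voiced bilabial fricative.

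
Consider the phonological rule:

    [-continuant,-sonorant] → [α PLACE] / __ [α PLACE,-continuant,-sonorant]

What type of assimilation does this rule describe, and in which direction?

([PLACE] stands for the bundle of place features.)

regressive place assimilation

The rule copies the place features (abbreviated [PLACE]) from the environment onto the target, so the assimilating feature is place.
Since the environment is written after the underscore, the trigger follows the target; the direction is regressive.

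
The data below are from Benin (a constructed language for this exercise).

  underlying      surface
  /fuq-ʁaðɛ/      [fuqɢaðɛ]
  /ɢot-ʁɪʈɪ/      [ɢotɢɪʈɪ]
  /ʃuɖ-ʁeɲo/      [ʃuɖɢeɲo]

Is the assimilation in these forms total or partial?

Comparing underlying and surface forms, /ʁ/ → [ɢ] is the alternation; the neighbouring /q/ is constant.
The change fricative → stop matches the manner of the preceding /q/, identifying this as manner assimilation.
Place and voice are unchanged, so the assimilation is partial, not total.
The same holds elsewhere in the data: /ʁ/ → [ɢ] after /t/ (fricative → stop, matching a stop); /ʁ/ → [ɢ] after /ɖ/ (fricative → stop, matching a stop) — only manner changes, and always toward the preceding segment.

partial assimilation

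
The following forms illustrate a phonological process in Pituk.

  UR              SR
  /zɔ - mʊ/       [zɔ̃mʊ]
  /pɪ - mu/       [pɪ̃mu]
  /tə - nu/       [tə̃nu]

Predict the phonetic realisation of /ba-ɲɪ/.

[bãɲɪ]

The data show regressive nasality assimilation (vowel nasalisation): /ɔ/ → [ɔ̃] before /m/; /ɪ/ → [ɪ̃] before /m/; /ə/ → [ə̃] before /n/ — a vowel is nasalised by an immediately following nasal consonant.
The vowel /a/ is adjacent to the following nasal /ɲ/, so it acquires [+nasal] and surfaces as [ã].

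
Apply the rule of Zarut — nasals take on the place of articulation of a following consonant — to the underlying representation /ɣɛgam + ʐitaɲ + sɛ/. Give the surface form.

[ɣɛgaɳʐitansɛ]

/m/ is a voiced bilabial nasal. The following trigger /ʐ/ is retroflex, so /m/ must become retroflex as well.
The voiced retroflex nasal is [ɳ], so /m/ → [ɳ].
At the second juncture, /ɲ/ likewise becomes [n] adjacent to /s/.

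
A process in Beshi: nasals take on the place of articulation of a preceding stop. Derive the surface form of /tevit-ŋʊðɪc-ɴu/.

/ŋ/ is a voiced velar nasal. The preceding trigger /t/ is alveolar, so /ŋ/ must become alveolar as well.
The voiced alveolar nasal is [n], so /ŋ/ → [n].
At the second juncture, /ɴ/ likewise becomes [ɲ] adjacent to /c/.

[tevitnʊðɪcɲu]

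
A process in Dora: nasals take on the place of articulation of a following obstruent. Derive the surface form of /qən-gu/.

[qəŋgu]

The rule targets /n/ (voiced alveolar nasal), which sits before the trigger /g/ (velar).
A voiced velar nasal is [ŋ], so the surface segment is [ŋ].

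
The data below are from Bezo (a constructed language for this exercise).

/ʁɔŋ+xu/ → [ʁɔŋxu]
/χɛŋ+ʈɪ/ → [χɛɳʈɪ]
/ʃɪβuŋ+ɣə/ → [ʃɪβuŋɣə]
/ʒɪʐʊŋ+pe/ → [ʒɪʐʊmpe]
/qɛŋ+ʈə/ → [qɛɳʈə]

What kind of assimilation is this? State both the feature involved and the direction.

Comparing underlying and surface forms, /ŋ/ → [ɳ] is the alternation; the neighbouring /ʈ/ is constant.
/ŋ/ is velar while /ʈ/ is retroflex; the output [ɳ] is retroflex, matching the trigger — so the feature that spreads is place.
Manner and voice are unchanged, so the assimilation is partial, not total.
The same holds elsewhere in the data: /ŋ/ → [m] before /p/ (velar → bilabial, matching bilabial) — only place changes, and always toward the following segment.
No alternation appears in [ʁɔŋxu], [ʃɪβuŋɣə]: there the adjacent consonants already agree in place (/ŋ/ and /x/ are both velar; /ŋ/ and /ɣ/ are both velar), so these forms are consistent with the same rule.
The trigger is the following segment, so the direction is regressive (anticipatory).

regressive place assimilation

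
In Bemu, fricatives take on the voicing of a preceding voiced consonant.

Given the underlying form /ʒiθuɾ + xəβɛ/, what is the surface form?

The rule targets /x/ (voiceless velar fricative), which sits after the trigger /ɾ/ (voiced).
A voiced velar fricative is [ɣ], so the surface segment is [ɣ].

[ʒiθuɾɣəβɛ]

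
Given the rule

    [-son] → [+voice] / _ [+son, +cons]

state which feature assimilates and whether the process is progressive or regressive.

regressive voicing assimilation

The target ([-son], obstruents) acquires [+voice] next to a sonorant consonant ([+son, +cons]) — it takes on the voicing of its neighbour, so the feature that spreads is voicing.
The conditioning segment sits to the right of the focus bar, meaning the trigger follows the segment that changes — regressive assimilation.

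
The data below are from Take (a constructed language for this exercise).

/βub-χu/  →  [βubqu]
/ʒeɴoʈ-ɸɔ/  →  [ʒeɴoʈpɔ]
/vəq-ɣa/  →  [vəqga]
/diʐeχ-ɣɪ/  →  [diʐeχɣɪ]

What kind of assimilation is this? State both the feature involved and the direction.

Underlying /χ/ is realised as [q] next to /b/; /b/ itself does not change.
/χ/ is a fricative while /b/ is a stop; the output [q] is a stop, matching the trigger — so the feature that spreads is manner.
Place and voice are unchanged, so the assimilation is partial, not total.
The same holds elsewhere in the data: /ɸ/ → [p] after /ʈ/ (fricative → stop, matching a stop); /ɣ/ → [g] after /q/ (fricative → stop, matching a stop) — only manner changes, and always toward the preceding segment.
Nothing changes in [diʐeχɣɪ]: there the adjacent consonants already agree in manner (/ɣ/ and /χ/ are both fricatives), so this form is consistent with the same rule.
Since the segment that changes follows the conditioning segment, the assimilation is progressive.

progressive manner assimilation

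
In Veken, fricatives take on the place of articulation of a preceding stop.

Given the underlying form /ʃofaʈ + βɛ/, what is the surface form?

[ʃofaʈʐɛ]

The rule targets /β/ (voiced bilabial fricative), which sits after the trigger /ʈ/ (retroflex).
A voiced retroflex fricative is [ʐ], so the surface segment is [ʐ].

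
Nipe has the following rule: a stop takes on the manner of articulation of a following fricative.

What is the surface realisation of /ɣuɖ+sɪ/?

The rule targets /ɖ/ (voiced retroflex stop), which sits before the trigger /s/ (fricative).
A voiced retroflex fricative is [ʐ], so the surface segment is [ʐ].

[ɣuʐsɪ]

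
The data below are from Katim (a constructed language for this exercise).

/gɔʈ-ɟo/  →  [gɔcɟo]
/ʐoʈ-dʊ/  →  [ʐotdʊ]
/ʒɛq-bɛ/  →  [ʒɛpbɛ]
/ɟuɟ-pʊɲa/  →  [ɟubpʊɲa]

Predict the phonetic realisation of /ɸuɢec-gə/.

The data show regressive place assimilation: /ʈ/ → [c] before /ɟ/; /ʈ/ → [t] before /d/; /q/ → [p] before /b/; /ɟ/ → [b] before /p/. In each pair only place changes, matching the following consonant, while manner and voice stay constant.
/c/ is a voiceless palatal stop. The following trigger /g/ is velar, so /c/ must become velar as well.
A voiceless velar stop is [k], so the surface segment is [k].

[ɸuɢekgə]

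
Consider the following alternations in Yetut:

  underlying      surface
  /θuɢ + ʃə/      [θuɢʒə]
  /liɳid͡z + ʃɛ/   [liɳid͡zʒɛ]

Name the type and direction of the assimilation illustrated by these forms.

The segment that alternates is /ʃ/, which surfaces as [ʒ] when adjacent to /ɢ/.
The change voiceless → voiced matches the voicing of the preceding /ɢ/, identifying this as voicing assimilation.
Place and manner are unchanged, so the assimilation is partial, not total.
Checking the remaining alternation: /ʃ/ → [ʒ] after /d͡z/ (voiceless → voiced, matching voiced) — only voicing changes, and always toward the preceding segment.
The trigger is the preceding segment, so the direction is progressive (perseverative).

progressive voicing assimilation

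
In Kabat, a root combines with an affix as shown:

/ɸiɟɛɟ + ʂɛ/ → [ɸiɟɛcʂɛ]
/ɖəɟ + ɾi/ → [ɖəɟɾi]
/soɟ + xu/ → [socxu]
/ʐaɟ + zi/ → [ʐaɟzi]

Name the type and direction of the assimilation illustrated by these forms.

The segment that alternates is /ɟ/, which surfaces as [c] when adjacent to /ʂ/.
The change voiced → voiceless matches the voicing of the following /ʂ/, identifying this as voicing assimilation.
Place and manner are unchanged, so the assimilation is partial, not total.
Checking the remaining alternation: /ɟ/ → [c] before /x/ (voiced → voiceless, matching voiceless) — only voicing changes, and always toward the following segment.
No alternation appears in [ɖəɟɾi], [ʐaɟzi]: there the adjacent consonants already agree in voicing (/ɟ/ and /ɾ/ are both voiced; /ɟ/ and /z/ are both voiced), so these forms are consistent with the same rule.
The trigger is the following segment, so the direction is regressive (anticipatory).

regressive voicing assimilation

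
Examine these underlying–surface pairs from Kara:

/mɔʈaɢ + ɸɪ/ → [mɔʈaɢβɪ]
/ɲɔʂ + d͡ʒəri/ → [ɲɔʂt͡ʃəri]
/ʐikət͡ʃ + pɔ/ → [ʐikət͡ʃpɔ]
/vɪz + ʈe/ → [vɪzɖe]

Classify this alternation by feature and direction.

progressive voicing assimilation

The segment that alternates is /ɸ/, which surfaces as [β] when adjacent to /ɢ/.
The change voiceless → voiced matches the voicing of the preceding /ɢ/, identifying this as voicing assimilation.
Place and manner are unchanged, so the assimilation is partial, not total.
Checking the remaining alternations: /d͡ʒ/ → [t͡ʃ] after /ʂ/ (voiced → voiceless, matching voiceless); /ʈ/ → [ɖ] after /z/ (voiceless → voiced, matching voiced) — only voicing changes, and always toward the preceding segment.
Nothing changes in [ʐikət͡ʃpɔ]: there the adjacent consonants already agree in voicing (/p/ and /t͡ʃ/ are both voiceless), so this form is consistent with the same rule.
Since the segment that changes follows the conditioning segment, the assimilation is progressive.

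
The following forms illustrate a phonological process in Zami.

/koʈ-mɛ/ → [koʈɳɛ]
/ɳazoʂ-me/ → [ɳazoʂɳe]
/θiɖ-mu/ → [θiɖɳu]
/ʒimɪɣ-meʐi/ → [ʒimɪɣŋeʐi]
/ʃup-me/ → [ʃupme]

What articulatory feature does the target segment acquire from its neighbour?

Comparing underlying and surface forms, /m/ → [ɳ] is the alternation; the neighbouring /ʈ/ is constant.
The change bilabial → retroflex matches the place of the preceding /ʈ/, identifying this as place assimilation.
Checking the remaining alternations: /m/ → [ɳ] after /ʂ/ (bilabial → retroflex, matching retroflex); /m/ → [ɳ] after /ɖ/ (bilabial → retroflex, matching retroflex); /m/ → [ŋ] after /ɣ/ (bilabial → velar, matching velar) — only place changes, and always toward the preceding segment.
No alternation appears in [ʃupme]: there the adjacent consonants already agree in place (/m/ and /p/ are both bilabial), so this form is consistent with the same rule.

place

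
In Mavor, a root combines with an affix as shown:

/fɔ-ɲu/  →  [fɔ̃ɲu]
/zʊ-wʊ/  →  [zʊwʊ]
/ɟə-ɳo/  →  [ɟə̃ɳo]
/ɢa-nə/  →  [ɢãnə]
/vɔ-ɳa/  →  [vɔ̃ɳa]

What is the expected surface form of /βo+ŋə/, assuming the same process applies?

The data show regressive nasality assimilation (vowel nasalisation): /ɔ/ → [ɔ̃] before /ɲ/; /ə/ → [ə̃] before /ɳ/; /a/ → [ã] before /n/; /ɔ/ → [ɔ̃] before /ɳ/ — a vowel is nasalised by an immediately following nasal consonant.
No change occurs in [zʊwʊ] because the vowel at the boundary is adjacent to an oral consonant, not a nasal (/ʊ/ next to /w/).
The vowel /o/ is adjacent to the following nasal /ŋ/, so it acquires [+nasal] and surfaces as [õ].

[βõŋə]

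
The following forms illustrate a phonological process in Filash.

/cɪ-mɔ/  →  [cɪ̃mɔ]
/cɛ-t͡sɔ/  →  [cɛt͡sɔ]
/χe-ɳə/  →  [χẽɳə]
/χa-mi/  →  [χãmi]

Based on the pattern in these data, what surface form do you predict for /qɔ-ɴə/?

[qɔ̃ɴə]

The data show regressive nasality assimilation (vowel nasalisation): /ɪ/ → [ɪ̃] before /m/; /e/ → [ẽ] before /ɳ/; /a/ → [ã] before /m/ — a vowel is nasalised by an immediately following nasal consonant.
No change occurs in [cɛt͡sɔ] because the vowel at the boundary is adjacent to an oral consonant, not a nasal (/ɛ/ next to /t͡s/).
The vowel /ɔ/ is adjacent to the following nasal /ɴ/, so it acquires [+nasal] and surfaces as [ɔ̃].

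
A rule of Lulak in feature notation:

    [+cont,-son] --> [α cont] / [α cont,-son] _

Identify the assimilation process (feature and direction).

progressive manner assimilation

The shared variable α links the value of [cont] on the target to that of the neighbouring obstruent. [cont] distinguishes stops from fricatives — a manner-of-articulation feature — so this is manner assimilation.
The conditioning segment sits to the left of the focus bar, meaning the trigger precedes the segment that changes — progressive assimilation.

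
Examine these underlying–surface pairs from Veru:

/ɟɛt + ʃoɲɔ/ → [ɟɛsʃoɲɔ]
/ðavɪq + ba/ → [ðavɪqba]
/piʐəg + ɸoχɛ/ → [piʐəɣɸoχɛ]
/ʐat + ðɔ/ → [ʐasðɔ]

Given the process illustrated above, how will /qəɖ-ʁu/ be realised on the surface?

The data show regressive manner assimilation: /t/ → [s] before /ʃ/; /g/ → [ɣ] before /ɸ/; /t/ → [s] before /ð/. In each pair only manner changes, matching the following consonant, while place and voice stay constant.
No alternation appears in [ðavɪqba]: there the adjacent consonants already agree in manner (/q/ and /b/ are both stops), so this form is consistent with the same rule.
/ɖ/ is a voiced retroflex stop. The following trigger /ʁ/ is a fricative, so /ɖ/ must become a fricative as well.
Changing only its manner to fricative gives [ʐ] — the voiced retroflex fricative.

[qəʐʁu]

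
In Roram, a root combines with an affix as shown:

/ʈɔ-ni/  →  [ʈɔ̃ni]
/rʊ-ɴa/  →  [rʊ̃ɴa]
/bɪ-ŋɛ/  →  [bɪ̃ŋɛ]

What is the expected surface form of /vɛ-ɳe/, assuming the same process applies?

[vɛ̃ɳe]

The data show regressive nasality assimilation (vowel nasalisation): /ɔ/ → [ɔ̃] before /n/; /ʊ/ → [ʊ̃] before /ɴ/; /ɪ/ → [ɪ̃] before /ŋ/ — a vowel is nasalised by an immediately following nasal consonant.
The vowel /ɛ/ is adjacent to the following nasal /ɳ/, so it acquires [+nasal] and surfaces as [ɛ̃].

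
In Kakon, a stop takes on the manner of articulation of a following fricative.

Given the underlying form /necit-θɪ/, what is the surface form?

[necisθɪ]

/t/ is a voiceless alveolar stop. The following trigger /θ/ is a fricative, so /t/ must become a fricative as well.
Changing only its manner to fricative gives [s] — the voiceless alveolar fricative.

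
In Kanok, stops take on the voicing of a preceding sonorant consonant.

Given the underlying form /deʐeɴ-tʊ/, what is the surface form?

[deʐeɴdʊ]

The rule targets /t/ (voiceless alveolar stop), which sits after the trigger /ɴ/ (voiced).
A voiced alveolar stop is [d], so the surface segment is [d].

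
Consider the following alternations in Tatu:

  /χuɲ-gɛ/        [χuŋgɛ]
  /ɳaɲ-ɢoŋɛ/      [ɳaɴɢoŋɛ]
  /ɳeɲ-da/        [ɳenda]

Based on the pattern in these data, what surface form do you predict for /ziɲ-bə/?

The data show regressive place assimilation: /ɲ/ → [ŋ] before /g/; /ɲ/ → [ɴ] before /ɢ/; /ɲ/ → [n] before /d/. In each pair only place changes, matching the following consonant, while manner and voice stay constant.
The rule targets /ɲ/ (voiced palatal nasal), which sits before the trigger /b/ (bilabial).
Changing only its place to bilabial gives [m] — the voiced bilabial nasal.

[zimbə]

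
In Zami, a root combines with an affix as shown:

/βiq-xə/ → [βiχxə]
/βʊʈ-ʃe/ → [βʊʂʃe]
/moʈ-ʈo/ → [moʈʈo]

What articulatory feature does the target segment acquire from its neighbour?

The segment that alternates is /q/, which surfaces as [χ] when adjacent to /x/.
The change stop → fricative matches the manner of the following /x/, identifying this as manner assimilation.
Checking the remaining alternation: /ʈ/ → [ʂ] before /ʃ/ (stop → fricative, matching a fricative) — only manner changes, and always toward the following segment.
No alternation appears in [moʈʈo]: there the adjacent consonants already agree in manner (/ʈ/ and /ʈ/ are both stops), so this form is consistent with the same rule.

manner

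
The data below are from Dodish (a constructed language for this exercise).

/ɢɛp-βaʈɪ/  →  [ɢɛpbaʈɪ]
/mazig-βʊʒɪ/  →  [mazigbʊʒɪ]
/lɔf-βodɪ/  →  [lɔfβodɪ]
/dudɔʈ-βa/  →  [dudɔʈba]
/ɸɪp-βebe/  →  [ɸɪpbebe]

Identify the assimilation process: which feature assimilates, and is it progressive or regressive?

progressive manner assimilation

Comparing underlying and surface forms, /β/ → [b] is the alternation; the neighbouring /p/ is constant.
The change fricative → stop matches the manner of the preceding /p/, identifying this as manner assimilation.
Place and voice are unchanged, so the assimilation is partial, not total.
The same holds elsewhere in the data: /β/ → [b] after /g/ (fricative → stop, matching a stop); /β/ → [b] after /ʈ/ (fricative → stop, matching a stop) — only manner changes, and always toward the preceding segment.
Nothing changes in [lɔfβodɪ]: there the adjacent consonants already agree in manner (/β/ and /f/ are both fricatives), so this form is consistent with the same rule.
The trigger is the preceding segment, so the direction is progressive (perseverative).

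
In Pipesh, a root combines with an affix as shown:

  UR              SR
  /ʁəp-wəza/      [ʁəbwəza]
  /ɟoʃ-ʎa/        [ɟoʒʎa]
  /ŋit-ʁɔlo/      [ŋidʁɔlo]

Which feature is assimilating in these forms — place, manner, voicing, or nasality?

Underlying /p/ is realised as [b] next to /w/; /w/ itself does not change.
/p/ is voiceless while /w/ is voiced; the output [b] is voiced, matching the trigger — so the feature that spreads is voicing.
The other alternating forms pattern the same way: /ʃ/ → [ʒ] before /ʎ/ (voiceless → voiced, matching voiced); /t/ → [d] before /ʁ/ (voiceless → voiced, matching voiced) — only voicing changes, and always toward the following segment.

voicing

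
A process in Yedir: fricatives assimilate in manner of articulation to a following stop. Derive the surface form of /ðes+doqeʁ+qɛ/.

[ðetdoqeɢqɛ]

The rule targets /s/ (voiceless alveolar fricative), which sits before the trigger /d/ (stop).
Changing only its manner to stop gives [t] — the voiceless alveolar stop.
The same rule applies at the second boundary: /ʁ/ → [ɢ] next to /q/.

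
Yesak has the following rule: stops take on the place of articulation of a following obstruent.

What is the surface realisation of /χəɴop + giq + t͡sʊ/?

[χəɴokgitt͡sʊ]

/p/ is a voiceless bilabial stop. The following trigger /g/ is velar, so /p/ must become velar as well.
The voiceless velar stop is [k], so /p/ → [k].
The same rule applies at the second boundary: /q/ → [t] next to /t͡s/.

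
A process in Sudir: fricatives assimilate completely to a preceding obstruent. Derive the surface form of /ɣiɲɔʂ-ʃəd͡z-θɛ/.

[ɣiɲɔʂʂəd͡zd͡zɛ]

/ʃ/ is the segment targeted by the rule; it sits immediately after /ʂ/, so it assimilates completely and surfaces as [ʂ].
The same rule applies at the second boundary: /θ/ → [d͡z] next to /d͡z/.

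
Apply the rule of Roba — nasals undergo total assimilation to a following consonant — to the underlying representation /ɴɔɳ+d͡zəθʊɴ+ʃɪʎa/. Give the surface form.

/ɳ/ is the segment targeted by the rule; it sits immediately before /d͡z/, so it assimilates completely and surfaces as [d͡z].
The same rule applies at the second boundary: /ɴ/ → [ʃ] next to /ʃ/.

[ɴɔd͡zd͡zəθʊʃʃɪʎa]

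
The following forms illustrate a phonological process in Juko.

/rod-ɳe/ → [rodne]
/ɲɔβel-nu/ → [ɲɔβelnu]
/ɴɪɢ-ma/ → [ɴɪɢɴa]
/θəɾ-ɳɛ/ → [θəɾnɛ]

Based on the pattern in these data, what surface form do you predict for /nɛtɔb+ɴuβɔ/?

The data show progressive place assimilation: /ɳ/ → [n] after /d/; /m/ → [ɴ] after /ɢ/; /ɳ/ → [n] after /ɾ/. In each pair only place changes, matching the preceding consonant, while manner and voice stay constant.
Nothing changes in [ɲɔβelnu]: there the adjacent consonants already agree in place (/n/ and /l/ are both alveolar), so this form is consistent with the same rule.
/ɴ/ is a voiced uvular nasal. The preceding trigger /b/ is bilabial, so /ɴ/ must become bilabial as well.
Changing only its place to bilabial gives [m] — the voiced bilabial nasal.

[nɛtɔbmuβɔ]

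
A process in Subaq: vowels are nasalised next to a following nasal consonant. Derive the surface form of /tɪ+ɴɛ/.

The vowel /ɪ/ is adjacent to the following nasal /ɴ/, so it acquires [+nasal] and surfaces as [ɪ̃].

[tɪ̃ɴɛ]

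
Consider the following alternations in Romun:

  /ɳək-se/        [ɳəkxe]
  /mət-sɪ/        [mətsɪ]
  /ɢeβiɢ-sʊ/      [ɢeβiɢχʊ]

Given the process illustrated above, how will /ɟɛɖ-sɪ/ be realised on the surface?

The data show progressive place assimilation: /s/ → [x] after /k/; /s/ → [χ] after /ɢ/. In each pair only place changes, matching the preceding consonant, while manner and voice stay constant.
Nothing changes in [mətsɪ]: there the adjacent consonants already agree in place (/s/ and /t/ are both alveolar), so this form is consistent with the same rule.
/s/ is a voiceless alveolar fricative. The preceding trigger /ɖ/ is retroflex, so /s/ must become retroflex as well.
Changing only its place to retroflex gives [ʂ] — the voiceless retroflex fricative.

[ɟɛɖʂɪ]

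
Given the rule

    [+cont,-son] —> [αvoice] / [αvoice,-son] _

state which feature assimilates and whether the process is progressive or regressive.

The shared variable α links the value of [voice] on the target to the same value on the neighbouring segment, so voicing is the feature that assimilates.
Since the environment is written before the underscore, the trigger precedes the target; the direction is progressive.

progressive voicing assimilation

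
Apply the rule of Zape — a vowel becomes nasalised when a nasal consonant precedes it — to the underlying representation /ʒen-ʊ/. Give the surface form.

[ʒenʊ̃]

The vowel /ʊ/ is adjacent to the preceding nasal /n/, so it acquires [+nasal] and surfaces as [ʊ̃].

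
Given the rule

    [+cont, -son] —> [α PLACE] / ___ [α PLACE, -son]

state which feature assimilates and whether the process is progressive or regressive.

The rule copies the place features (abbreviated [PLACE]) from the environment onto the target, so the assimilating feature is place.
Since the environment is written after the underscore, the trigger follows the target; the direction is regressive.

regressive place assimilation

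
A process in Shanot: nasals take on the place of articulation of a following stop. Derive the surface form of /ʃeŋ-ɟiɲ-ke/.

The rule targets /ŋ/ (voiced velar nasal), which sits before the trigger /ɟ/ (palatal).
Changing only its place to palatal gives [ɲ] — the voiced palatal nasal.
The same rule applies at the second boundary: /ɲ/ → [ŋ] next to /k/.

[ʃeɲɟiŋke]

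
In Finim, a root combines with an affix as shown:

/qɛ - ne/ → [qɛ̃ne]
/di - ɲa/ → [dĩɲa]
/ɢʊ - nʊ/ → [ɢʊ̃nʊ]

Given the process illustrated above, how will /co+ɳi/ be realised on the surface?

The data show regressive nasality assimilation (vowel nasalisation): /ɛ/ → [ɛ̃] before /n/; /i/ → [ĩ] before /ɲ/; /ʊ/ → [ʊ̃] before /n/ — a vowel is nasalised by an immediately following nasal consonant.
The vowel /o/ is adjacent to the following nasal /ɳ/, so it acquires [+nasal] and surfaces as [õ].

[cõɳi]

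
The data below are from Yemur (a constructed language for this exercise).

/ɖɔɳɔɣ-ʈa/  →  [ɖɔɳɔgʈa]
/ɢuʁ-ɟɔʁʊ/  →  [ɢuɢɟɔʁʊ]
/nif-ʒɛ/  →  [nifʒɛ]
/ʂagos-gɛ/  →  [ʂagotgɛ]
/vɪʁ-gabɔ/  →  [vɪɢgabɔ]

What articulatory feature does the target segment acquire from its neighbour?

manner

The segment that alternates is /ɣ/, which surfaces as [g] when adjacent to /ʈ/.
/ɣ/ is a fricative while /ʈ/ is a stop; the output [g] is a stop, matching the trigger — so the feature that spreads is manner.
The other alternating forms pattern the same way: /ʁ/ → [ɢ] before /ɟ/ (fricative → stop, matching a stop); /s/ → [t] before /g/ (fricative → stop, matching a stop); /ʁ/ → [ɢ] before /g/ (fricative → stop, matching a stop) — only manner changes, and always toward the following segment.
No alternation appears in [nifʒɛ]: there the adjacent consonants already agree in manner (/f/ and /ʒ/ are both fricatives), so this form is consistent with the same rule.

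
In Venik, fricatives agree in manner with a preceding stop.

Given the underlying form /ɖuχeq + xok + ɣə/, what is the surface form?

[ɖuχeqkokgə]

/x/ is a voiceless velar fricative. The preceding trigger /q/ is a stop, so /x/ must become a stop as well.
A voiceless velar stop is [k], so the surface segment is [k].
At the second juncture, /ɣ/ likewise becomes [g] adjacent to /k/.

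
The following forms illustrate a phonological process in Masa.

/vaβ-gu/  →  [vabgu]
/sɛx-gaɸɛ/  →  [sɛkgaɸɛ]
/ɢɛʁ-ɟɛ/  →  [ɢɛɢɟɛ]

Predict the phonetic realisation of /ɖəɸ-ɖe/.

The data show regressive manner assimilation: /β/ → [b] before /g/; /x/ → [k] before /g/; /ʁ/ → [ɢ] before /ɟ/. In each pair only manner changes, matching the following consonant, while place and voice stay constant.
/ɸ/ is a voiceless bilabial fricative. The following trigger /ɖ/ is a stop, so /ɸ/ must become a stop as well.
Changing only its manner to stop gives [p] — the voiceless bilabial stop.

[ɖəpɖe]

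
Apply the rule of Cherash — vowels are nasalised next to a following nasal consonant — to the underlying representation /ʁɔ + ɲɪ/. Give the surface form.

[ʁɔ̃ɲɪ]

/ɔ/ sits next to the nasal /ɲ/ and is therefore nasalised to [ɔ̃].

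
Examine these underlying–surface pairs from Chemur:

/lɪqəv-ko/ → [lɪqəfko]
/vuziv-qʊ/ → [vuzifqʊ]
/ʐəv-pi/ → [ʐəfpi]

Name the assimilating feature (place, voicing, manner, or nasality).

Comparing underlying and surface forms, /v/ → [f] is the alternation; the neighbouring /k/ is constant.
/v/ is voiced while /k/ is voiceless; the output [f] is voiceless, matching the trigger — so the feature that spreads is voicing.
The same holds elsewhere in the data: /v/ → [f] before /q/ (voiced → voiceless, matching voiceless); /v/ → [f] before /p/ (voiced → voiceless, matching voiceless) — only voicing changes, and always toward the following segment.

voicing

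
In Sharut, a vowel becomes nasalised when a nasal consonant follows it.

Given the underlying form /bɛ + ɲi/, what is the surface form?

[bɛ̃ɲi]

The vowel /ɛ/ is adjacent to the following nasal /ɲ/, so it acquires [+nasal] and surfaces as [ɛ̃].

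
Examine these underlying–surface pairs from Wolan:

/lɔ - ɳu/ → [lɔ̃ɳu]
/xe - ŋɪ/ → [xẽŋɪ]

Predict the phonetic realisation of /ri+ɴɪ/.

The data show regressive nasality assimilation (vowel nasalisation): /ɔ/ → [ɔ̃] before /ɳ/; /e/ → [ẽ] before /ŋ/ — a vowel is nasalised by an immediately following nasal consonant.
/i/ sits next to the nasal /ɴ/ and is therefore nasalised to [ĩ].

[rĩɴɪ]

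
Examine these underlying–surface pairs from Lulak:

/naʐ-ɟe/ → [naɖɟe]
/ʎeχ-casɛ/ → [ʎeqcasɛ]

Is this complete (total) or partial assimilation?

The segment that alternates is /ʐ/, which surfaces as [ɖ] when adjacent to /ɟ/.
/ʐ/ is a fricative while /ɟ/ is a stop; the output [ɖ] is a stop, matching the trigger — so the feature that spreads is manner.
Place and voice are unchanged, so the assimilation is partial, not total.
The other alternating form patterns the same way: /χ/ → [q] before /c/ (fricative → stop, matching a stop) — only manner changes, and always toward the following segment.

partial assimilation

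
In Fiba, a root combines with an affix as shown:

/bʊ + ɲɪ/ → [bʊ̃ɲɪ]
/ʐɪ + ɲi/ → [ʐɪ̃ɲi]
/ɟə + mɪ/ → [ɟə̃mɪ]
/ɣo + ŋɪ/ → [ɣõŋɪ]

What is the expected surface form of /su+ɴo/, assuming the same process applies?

The data show regressive nasality assimilation (vowel nasalisation): /ʊ/ → [ʊ̃] before /ɲ/; /ɪ/ → [ɪ̃] before /ɲ/; /ə/ → [ə̃] before /m/; /o/ → [õ] before /ŋ/ — a vowel is nasalised by an immediately following nasal consonant.
The vowel /u/ is adjacent to the following nasal /ɴ/, so it acquires [+nasal] and surfaces as [ũ].

[sũɴo]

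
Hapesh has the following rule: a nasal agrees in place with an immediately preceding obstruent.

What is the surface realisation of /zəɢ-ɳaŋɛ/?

The rule targets /ɳ/ (voiced retroflex nasal), which sits after the trigger /ɢ/ (uvular).
The voiced uvular nasal is [ɴ], so /ɳ/ → [ɴ].

[zəɢɴaŋɛ]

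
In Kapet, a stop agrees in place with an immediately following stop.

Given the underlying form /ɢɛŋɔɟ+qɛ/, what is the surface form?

[ɢɛŋɔɢqɛ]

The rule targets /ɟ/ (voiced palatal stop), which sits before the trigger /q/ (uvular).
The voiced uvular stop is [ɢ], so /ɟ/ → [ɢ].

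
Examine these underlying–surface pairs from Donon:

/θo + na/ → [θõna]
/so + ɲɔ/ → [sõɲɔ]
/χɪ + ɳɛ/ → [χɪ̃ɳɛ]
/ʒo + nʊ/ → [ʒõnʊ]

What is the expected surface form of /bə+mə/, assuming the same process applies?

The data show regressive nasality assimilation (vowel nasalisation): /o/ → [õ] before /n/; /o/ → [õ] before /ɲ/; /ɪ/ → [ɪ̃] before /ɳ/ — a vowel is nasalised by an immediately following nasal consonant.
The vowel /ə/ is adjacent to the following nasal /m/, so it acquires [+nasal] and surfaces as [ə̃].

[bə̃mə]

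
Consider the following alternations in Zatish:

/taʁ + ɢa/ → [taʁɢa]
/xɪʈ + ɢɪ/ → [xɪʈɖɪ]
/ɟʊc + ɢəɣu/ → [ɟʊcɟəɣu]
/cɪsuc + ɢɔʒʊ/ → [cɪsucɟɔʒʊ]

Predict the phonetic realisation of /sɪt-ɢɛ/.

[sɪtdɛ]

The data show progressive place assimilation: /ɢ/ → [ɖ] after /ʈ/; /ɢ/ → [ɟ] after /c/. In each pair only place changes, matching the preceding consonant, while manner and voice stay constant.
No alternation appears in [taʁɢa]: there the adjacent consonants already agree in place (/ɢ/ and /ʁ/ are both uvular), so this form is consistent with the same rule.
/ɢ/ is a voiced uvular stop. The preceding trigger /t/ is alveolar, so /ɢ/ must become alveolar as well.
Changing only its place to alveolar gives [d] — the voiced alveolar stop.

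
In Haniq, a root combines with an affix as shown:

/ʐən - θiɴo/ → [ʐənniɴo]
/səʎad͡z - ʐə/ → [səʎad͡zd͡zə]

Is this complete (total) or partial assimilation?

Comparing underlying and surface forms, /θ/ → [n] is the alternation; the neighbouring /n/ is constant.
The output [n] is identical to the trigger /n/ — every feature (place, manner, voicing) has been copied — so this is total assimilation.
The other form behaves the same way: /ʐ/ → [d͡z] after /d͡z/ — in each case the output is a copy of the preceding consonant.

total assimilation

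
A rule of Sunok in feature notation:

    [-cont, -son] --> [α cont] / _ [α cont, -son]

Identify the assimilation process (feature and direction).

The shared variable α links the value of [cont] on the target to that of the neighbouring obstruent. [cont] distinguishes stops from fricatives — a manner-of-articulation feature — so this is manner assimilation.
Since the environment is written after the underscore, the trigger follows the target; the direction is regressive.

regressive manner assimilation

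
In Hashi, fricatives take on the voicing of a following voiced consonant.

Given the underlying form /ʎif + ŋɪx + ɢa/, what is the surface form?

/f/ is a voiceless labiodental fricative. The following trigger /ŋ/ is voiced, so /f/ must become voiced as well.
Changing only its voicing to voiced gives [v] — the voiced labiodental fricative.
The same rule applies at the second boundary: /x/ → [ɣ] next to /ɢ/.

[ʎivŋɪɣɢa]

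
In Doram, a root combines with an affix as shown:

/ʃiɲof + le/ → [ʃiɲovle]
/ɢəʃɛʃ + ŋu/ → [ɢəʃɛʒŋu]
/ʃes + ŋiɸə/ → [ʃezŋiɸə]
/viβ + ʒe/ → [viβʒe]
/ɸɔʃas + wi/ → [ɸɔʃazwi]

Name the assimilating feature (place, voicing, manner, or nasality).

voicing

Underlying /f/ is realised as [v] next to /l/; /l/ itself does not change.
The change voiceless → voiced matches the voicing of the following /l/, identifying this as voicing assimilation.
Checking the remaining alternations: /ʃ/ → [ʒ] before /ŋ/ (voiceless → voiced, matching voiced); /s/ → [z] before /ŋ/ (voiceless → voiced, matching voiced); /s/ → [z] before /w/ (voiceless → voiced, matching voiced) — only voicing changes, and always toward the following segment.
Nothing changes in [viβʒe]: there the adjacent consonants already agree in voicing (/β/ and /ʒ/ are both voiced), so this form is consistent with the same rule.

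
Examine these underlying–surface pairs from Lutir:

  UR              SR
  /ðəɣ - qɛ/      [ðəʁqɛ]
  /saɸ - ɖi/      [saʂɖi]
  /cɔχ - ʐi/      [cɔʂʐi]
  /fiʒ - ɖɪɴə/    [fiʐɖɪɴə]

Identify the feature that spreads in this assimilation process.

Comparing underlying and surface forms, /ɣ/ → [ʁ] is the alternation; the neighbouring /q/ is constant.
The change velar → uvular matches the place of the following /q/, identifying this as place assimilation.
The other alternating forms pattern the same way: /ɸ/ → [ʂ] before /ɖ/ (bilabial → retroflex, matching retroflex); /χ/ → [ʂ] before /ʐ/ (uvular → retroflex, matching retroflex); /ʒ/ → [ʐ] before /ɖ/ (postalveolar → retroflex, matching retroflex) — only place changes, and always toward the following segment.

place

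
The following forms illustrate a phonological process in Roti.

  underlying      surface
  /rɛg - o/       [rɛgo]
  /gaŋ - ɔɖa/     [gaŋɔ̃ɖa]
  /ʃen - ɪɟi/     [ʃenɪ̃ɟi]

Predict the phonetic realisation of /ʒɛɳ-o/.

The data show progressive nasality assimilation (vowel nasalisation): /ɔ/ → [ɔ̃] after /ŋ/; /ɪ/ → [ɪ̃] after /n/ — a vowel is nasalised by an immediately preceding nasal consonant.
No change occurs in [rɛgo] because the vowel at the boundary is adjacent to an oral consonant, not a nasal (/o/ next to /g/).
The vowel /o/ is adjacent to the preceding nasal /ɳ/, so it acquires [+nasal] and surfaces as [õ].

[ʒɛɳõ]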